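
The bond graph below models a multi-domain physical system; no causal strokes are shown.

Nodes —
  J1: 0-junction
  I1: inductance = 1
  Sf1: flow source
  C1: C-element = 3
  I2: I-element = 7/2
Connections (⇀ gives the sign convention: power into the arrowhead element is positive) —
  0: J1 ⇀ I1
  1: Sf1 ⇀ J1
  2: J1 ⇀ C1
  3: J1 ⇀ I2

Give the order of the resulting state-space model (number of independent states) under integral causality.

3  (C1, I1, I2 all integral)

β1 stroke→Sf1  (Sf1 (Sf) sets flow on bond)
β0 stroke→I1  (I1 integral (f out))
β2 stroke→J1  (C1: C, integral causality)
β3 stroke→I2  (common-e at J1 fixed by 2)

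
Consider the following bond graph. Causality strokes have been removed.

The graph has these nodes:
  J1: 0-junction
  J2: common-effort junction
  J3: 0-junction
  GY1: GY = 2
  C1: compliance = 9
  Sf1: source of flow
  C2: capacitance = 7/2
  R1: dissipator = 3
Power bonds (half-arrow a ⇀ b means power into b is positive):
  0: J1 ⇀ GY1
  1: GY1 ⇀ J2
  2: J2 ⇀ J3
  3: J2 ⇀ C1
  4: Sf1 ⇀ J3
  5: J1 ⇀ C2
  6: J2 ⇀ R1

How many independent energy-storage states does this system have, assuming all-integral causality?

2  (C1, C2 all integral)

bond 4 →Sf1  (source Sf1 imposes f)
bond 2 →J3  (closing 0-jn rule on J3)
bond 3 →J2  (C1: C, integral causality)
bond 1 →GY1  (common-e at J2 fixed by 3)
bond 6 →R1  (0-jn J2 has e-setter on 3)
bond 0 →GY1  (GY1: gyrator matches bond 1)
bond 5 →J1  (J1: last free bond brings effort in)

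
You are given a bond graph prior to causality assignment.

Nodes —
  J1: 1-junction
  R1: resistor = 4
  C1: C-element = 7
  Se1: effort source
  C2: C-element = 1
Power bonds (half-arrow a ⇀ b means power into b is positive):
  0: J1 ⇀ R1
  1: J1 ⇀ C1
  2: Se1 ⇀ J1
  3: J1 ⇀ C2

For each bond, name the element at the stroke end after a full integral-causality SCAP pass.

#0 stroke at R1
#1 stroke at J1
#2 stroke at J1
#3 stroke at J1

bond 2 |J1  (Se1 (Se) sets effort on bond)
bond 1 |J1  (C1: C, integral causality)
bond 3 |J1  (C2 integral (e out))
bond 0 |R1  (J1 needs exactly one f-in)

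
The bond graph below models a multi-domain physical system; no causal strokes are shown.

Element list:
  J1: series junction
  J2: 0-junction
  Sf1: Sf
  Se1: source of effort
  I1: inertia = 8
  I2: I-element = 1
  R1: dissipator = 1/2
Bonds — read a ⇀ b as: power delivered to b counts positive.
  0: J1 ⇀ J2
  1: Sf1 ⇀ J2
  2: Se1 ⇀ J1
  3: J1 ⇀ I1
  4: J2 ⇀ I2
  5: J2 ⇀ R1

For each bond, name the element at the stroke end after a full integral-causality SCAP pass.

bond 1 stroke at Sf1  (Sf1 fixes flow; stroke at Sf1)
bond 2 stroke at J1  (Se1: effort source, stroke at far end)
bond 3 stroke at I1  (I1 outputs flow p/I1)
bond 0 stroke at J1  (1-jn J1 has f-setter on 3)
bond 4 stroke at I2  (I2 outputs flow p/I2)
bond 5 stroke at J2  (J2 needs exactly one e-in)

bond 0 stroke at J1
bond 1 stroke at Sf1
bond 2 stroke at J1
bond 3 stroke at I1
bond 4 stroke at I2
bond 5 stroke at J2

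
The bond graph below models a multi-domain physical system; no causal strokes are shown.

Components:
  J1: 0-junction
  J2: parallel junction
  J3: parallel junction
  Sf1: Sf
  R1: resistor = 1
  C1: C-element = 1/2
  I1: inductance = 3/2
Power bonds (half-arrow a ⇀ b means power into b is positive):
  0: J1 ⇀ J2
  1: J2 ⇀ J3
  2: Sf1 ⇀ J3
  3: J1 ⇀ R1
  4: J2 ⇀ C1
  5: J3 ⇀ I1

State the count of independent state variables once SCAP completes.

2  (C1, I1 all integral)

b2 →Sf1  (source Sf1 imposes f)
b4 →J2  (prefer integral on C1)
b0 →J1  (J2 effort already set via bond 4)
b1 →J3  (J2: bond 4 brought effort, rest push out)
b5 →I1  (0-jn J3 has e-setter on 1)
b3 →R1  (J1: bond 0 brought effort, rest push out)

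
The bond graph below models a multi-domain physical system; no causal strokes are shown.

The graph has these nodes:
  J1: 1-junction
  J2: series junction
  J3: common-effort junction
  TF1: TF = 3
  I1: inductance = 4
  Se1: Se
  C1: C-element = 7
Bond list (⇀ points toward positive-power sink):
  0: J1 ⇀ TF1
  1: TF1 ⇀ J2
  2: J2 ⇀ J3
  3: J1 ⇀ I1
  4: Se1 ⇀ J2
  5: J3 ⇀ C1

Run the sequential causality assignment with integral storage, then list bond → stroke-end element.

#0 stroke at J1
#1 stroke at TF1
#2 stroke at J2
#3 stroke at I1
#4 stroke at J2
#5 stroke at J3

bond 4 |J2  (Se1: effort source, stroke at far end)
bond 3 |I1  (I1 integral (f out))
bond 0 |J1  (J1: bond 3 brought flow, rest push out)
bond 1 |TF1  (TF TF1: opposite of bond 0)
bond 2 |J2  (common-f at J2 fixed by 1)
bond 5 |J3  (only one effort-in slot at J3)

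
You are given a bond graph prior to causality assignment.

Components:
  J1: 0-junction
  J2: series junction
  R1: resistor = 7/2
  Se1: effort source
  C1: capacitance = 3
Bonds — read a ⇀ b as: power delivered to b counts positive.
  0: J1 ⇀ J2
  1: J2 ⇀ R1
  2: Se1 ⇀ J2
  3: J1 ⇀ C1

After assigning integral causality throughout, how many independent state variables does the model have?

#2 stroke at J2  (source Se1 imposes e)
#3 stroke at J1  (C1 outputs effort q/C1)
#0 stroke at J2  (J1: bond 3 brought effort, rest push out)
#1 stroke at R1  (only one flow-in slot at J2)

1  (C1 all integral)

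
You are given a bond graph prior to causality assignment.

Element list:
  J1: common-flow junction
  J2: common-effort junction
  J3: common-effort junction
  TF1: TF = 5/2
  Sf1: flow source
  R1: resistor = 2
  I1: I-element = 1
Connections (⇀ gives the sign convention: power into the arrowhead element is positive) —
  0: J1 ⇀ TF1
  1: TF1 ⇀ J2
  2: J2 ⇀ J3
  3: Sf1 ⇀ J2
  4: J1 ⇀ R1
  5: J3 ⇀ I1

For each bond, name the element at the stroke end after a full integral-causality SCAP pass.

β0 stroke→TF1
β1 stroke→J2
β2 stroke→J3
β3 stroke→Sf1
β4 stroke→J1
β5 stroke→I1

#3 |Sf1  (Sf1: flow source, stroke at near end)
#5 |I1  (prefer integral on I1)
#2 |J3  (closing 0-jn rule on J3)
#1 |J2  (J2: last free bond brings effort in)
#0 |TF1  (through TF1, causality passes straight; one stroke at TF1)
#4 |J1  (J1 flow already set via bond 0)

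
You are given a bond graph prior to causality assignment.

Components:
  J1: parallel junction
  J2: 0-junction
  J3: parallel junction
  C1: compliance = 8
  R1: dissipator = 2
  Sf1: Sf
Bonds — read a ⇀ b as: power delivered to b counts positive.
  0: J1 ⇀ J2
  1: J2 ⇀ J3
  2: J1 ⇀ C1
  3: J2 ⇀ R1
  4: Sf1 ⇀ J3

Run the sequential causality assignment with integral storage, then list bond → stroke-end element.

bond 4 →Sf1  (source Sf1 imposes f)
bond 1 →J3  (J3 needs exactly one e-in)
bond 2 →J1  (C1: C, integral causality)
bond 0 →J2  (J1: bond 2 brought effort, rest push out)
bond 3 →R1  (J2: bond 0 brought effort, rest push out)

β0 stroke at J2
β1 stroke at J3
β2 stroke at J1
β3 stroke at R1
β4 stroke at Sf1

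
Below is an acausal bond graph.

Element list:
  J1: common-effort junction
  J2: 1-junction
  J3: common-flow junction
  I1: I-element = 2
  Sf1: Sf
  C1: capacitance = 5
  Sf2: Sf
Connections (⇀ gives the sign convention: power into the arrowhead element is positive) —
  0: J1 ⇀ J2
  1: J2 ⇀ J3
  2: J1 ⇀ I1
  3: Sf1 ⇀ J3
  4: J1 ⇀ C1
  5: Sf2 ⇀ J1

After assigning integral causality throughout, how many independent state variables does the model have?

2  (C1, I1 all integral)

#3 stroke→Sf1  (Sf1: flow source, stroke at near end)
#5 stroke→Sf2  (Sf2 fixes flow; stroke at Sf2)
#1 stroke→J3  (1-jn J3 has f-setter on 3)
#0 stroke→J2  (J2 flow already set via bond 1)
#2 stroke→I1  (prefer integral on I1)
#4 stroke→J1  (closing 0-jn rule on J1)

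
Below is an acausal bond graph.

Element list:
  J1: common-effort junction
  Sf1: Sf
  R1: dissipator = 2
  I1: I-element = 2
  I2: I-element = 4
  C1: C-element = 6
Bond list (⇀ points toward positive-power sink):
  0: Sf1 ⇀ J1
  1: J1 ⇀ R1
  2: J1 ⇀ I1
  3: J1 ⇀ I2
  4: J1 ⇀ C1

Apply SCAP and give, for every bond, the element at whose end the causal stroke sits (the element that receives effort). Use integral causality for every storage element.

β0 stroke→Sf1
β1 stroke→R1
β2 stroke→I1
β3 stroke→I2
β4 stroke→J1

#0 stroke at Sf1  (Sf1 fixes flow; stroke at Sf1)
#2 stroke at I1  (I1 outputs flow p/I1)
#3 stroke at I2  (I2 integral (f out))
#4 stroke at J1  (C1 integral (e out))
#1 stroke at R1  (0-jn J1 has e-setter on 4)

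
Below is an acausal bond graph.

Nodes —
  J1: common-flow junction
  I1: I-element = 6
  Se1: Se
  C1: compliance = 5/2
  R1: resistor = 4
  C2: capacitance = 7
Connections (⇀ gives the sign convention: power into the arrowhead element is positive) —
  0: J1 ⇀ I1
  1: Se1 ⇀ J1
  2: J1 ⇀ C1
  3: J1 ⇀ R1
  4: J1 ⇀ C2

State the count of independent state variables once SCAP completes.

β1 stroke→J1  (Se1: effort source, stroke at far end)
β0 stroke→I1  (I1 integral (f out))
β2 stroke→J1  (1-jn J1 has f-setter on 0)
β3 stroke→J1  (1-jn J1 has f-setter on 0)
β4 stroke→J1  (J1: bond 0 brought flow, rest push out)

3  (C1, C2, I1 all integral)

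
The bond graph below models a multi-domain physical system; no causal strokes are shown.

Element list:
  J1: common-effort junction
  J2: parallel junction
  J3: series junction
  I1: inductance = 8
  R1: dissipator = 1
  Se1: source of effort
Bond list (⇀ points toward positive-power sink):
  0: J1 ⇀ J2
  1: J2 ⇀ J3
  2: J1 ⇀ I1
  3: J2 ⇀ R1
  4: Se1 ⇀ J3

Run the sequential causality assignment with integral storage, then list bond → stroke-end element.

b0 →J1
b1 →J2
b2 →I1
b3 →R1
b4 →J3

b4 →J3  (Se1 fixes effort; stroke away)
b1 →J2  (only one flow-in slot at J3)
b0 →J1  (J2 effort already set via bond 1)
b3 →R1  (J2: bond 1 brought effort, rest push out)
b2 →I1  (common-e at J1 fixed by 0)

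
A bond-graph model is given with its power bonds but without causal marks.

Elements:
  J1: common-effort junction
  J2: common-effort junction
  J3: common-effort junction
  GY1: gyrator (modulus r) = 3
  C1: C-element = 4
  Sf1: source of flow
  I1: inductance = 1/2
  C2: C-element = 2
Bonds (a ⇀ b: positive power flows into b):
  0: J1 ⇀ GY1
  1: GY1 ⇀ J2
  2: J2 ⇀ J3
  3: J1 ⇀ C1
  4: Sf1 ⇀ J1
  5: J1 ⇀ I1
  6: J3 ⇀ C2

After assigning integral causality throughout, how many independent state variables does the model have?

3  (C1, C2, I1 all integral)

β4 →Sf1  (Sf1 fixes flow; stroke at Sf1)
β3 →J1  (C1: C, integral causality)
β0 →GY1  (0-jn J1 has e-setter on 3)
β5 →I1  (0-jn J1 has e-setter on 3)
β1 →GY1  (GY1 both-in/both-out from 0)
β2 →J2  (only one effort-in slot at J2)
β6 →J3  (only one effort-in slot at J3)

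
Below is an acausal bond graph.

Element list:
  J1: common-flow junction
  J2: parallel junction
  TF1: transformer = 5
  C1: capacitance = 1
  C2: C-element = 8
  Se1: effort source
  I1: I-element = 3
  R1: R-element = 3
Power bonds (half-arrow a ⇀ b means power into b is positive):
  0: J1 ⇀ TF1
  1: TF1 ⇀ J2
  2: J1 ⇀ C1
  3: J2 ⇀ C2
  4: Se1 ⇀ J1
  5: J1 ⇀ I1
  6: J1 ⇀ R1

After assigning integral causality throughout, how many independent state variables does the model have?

b4 |J1  (Se1 fixes effort; stroke away)
b2 |J1  (C1: C, integral causality)
b3 |J2  (C2 outputs effort q/C2)
b1 |TF1  (J2: bond 3 brought effort, rest push out)
b0 |J1  (TF1: transformer flips bond 1)
b5 |I1  (prefer integral on I1)
b6 |J1  (J1 flow already set via bond 5)

3  (C1, C2, I1 all integral)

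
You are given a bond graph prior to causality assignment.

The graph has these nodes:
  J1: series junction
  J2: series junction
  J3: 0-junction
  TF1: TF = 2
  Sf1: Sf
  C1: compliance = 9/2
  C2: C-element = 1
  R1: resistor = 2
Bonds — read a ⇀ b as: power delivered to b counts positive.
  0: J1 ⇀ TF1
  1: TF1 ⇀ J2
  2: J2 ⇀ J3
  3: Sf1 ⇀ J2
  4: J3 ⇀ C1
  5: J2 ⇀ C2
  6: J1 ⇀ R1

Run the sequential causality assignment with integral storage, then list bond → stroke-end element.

bond 0 |TF1
bond 1 |J2
bond 2 |J2
bond 3 |Sf1
bond 4 |J3
bond 5 |J2
bond 6 |J1

#3 →Sf1  (Sf1 (Sf) sets flow on bond)
#1 →J2  (1-jn J2 has f-setter on 3)
#2 →J2  (J2: bond 3 brought flow, rest push out)
#5 →J2  (J2: bond 3 brought flow, rest push out)
#4 →J3  (J3 needs exactly one e-in)
#0 →TF1  (TF1: transformer flips bond 1)
#6 →J1  (J1: bond 0 brought flow, rest push out)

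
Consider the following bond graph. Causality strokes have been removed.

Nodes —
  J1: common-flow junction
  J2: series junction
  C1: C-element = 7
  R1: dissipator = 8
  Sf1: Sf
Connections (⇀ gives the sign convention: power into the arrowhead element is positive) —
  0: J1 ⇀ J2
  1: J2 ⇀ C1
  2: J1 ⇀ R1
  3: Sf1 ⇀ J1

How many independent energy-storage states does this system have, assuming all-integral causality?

1  (C1 all integral)

β3 stroke→Sf1  (source Sf1 imposes f)
β0 stroke→J1  (common-f at J1 fixed by 3)
β2 stroke→J1  (common-f at J1 fixed by 3)
β1 stroke→J2  (J2 flow already set via bond 0)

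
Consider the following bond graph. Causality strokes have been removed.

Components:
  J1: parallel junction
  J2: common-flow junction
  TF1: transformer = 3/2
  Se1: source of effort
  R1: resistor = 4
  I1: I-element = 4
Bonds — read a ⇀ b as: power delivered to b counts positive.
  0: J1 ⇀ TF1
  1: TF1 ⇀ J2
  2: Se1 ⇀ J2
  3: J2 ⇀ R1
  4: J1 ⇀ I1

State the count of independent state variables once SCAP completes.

β2 stroke at J2  (Se1 (Se) sets effort on bond)
β4 stroke at I1  (I1 outputs flow p/I1)
β0 stroke at J1  (J1: last free bond brings effort in)
β1 stroke at TF1  (TF1 one-in-one-out from 0)
β3 stroke at J2  (J2 flow already set via bond 1)

1  (I1 all integral)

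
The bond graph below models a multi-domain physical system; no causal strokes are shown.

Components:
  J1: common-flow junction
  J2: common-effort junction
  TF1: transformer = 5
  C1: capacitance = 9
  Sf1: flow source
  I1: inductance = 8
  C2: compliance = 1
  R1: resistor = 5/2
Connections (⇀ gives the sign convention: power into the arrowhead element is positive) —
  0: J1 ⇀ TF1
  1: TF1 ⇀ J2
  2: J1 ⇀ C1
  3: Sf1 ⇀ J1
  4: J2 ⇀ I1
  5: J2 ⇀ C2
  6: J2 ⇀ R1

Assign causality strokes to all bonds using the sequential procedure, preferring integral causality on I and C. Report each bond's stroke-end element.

β3 |Sf1  (Sf1 (Sf) sets flow on bond)
β0 |J1  (1-jn J1 has f-setter on 3)
β2 |J1  (J1: bond 3 brought flow, rest push out)
β1 |TF1  (TF TF1: opposite of bond 0)
β4 |I1  (I1 integral (f out))
β5 |J2  (prefer integral on C2)
β6 |R1  (J2: bond 5 brought effort, rest push out)

b0 stroke→J1
b1 stroke→TF1
b2 stroke→J1
b3 stroke→Sf1
b4 stroke→I1
b5 stroke→J2
b6 stroke→R1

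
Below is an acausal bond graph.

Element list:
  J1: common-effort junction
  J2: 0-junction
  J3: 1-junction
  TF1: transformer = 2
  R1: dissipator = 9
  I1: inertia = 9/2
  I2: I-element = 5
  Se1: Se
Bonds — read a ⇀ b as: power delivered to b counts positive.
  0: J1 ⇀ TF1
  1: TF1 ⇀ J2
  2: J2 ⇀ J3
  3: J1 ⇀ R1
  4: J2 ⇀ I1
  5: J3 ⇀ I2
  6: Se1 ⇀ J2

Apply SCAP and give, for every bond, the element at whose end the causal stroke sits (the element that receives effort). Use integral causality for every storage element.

bond 0 |J1
bond 1 |TF1
bond 2 |J3
bond 3 |R1
bond 4 |I1
bond 5 |I2
bond 6 |J2

bond 6 →J2  (Se1: effort source, stroke at far end)
bond 1 →TF1  (J2 effort already set via bond 6)
bond 2 →J3  (J2: bond 6 brought effort, rest push out)
bond 4 →I1  (0-jn J2 has e-setter on 6)
bond 5 →I2  (J3 needs exactly one f-in)
bond 0 →J1  (TF TF1: opposite of bond 1)
bond 3 →R1  (common-e at J1 fixed by 0)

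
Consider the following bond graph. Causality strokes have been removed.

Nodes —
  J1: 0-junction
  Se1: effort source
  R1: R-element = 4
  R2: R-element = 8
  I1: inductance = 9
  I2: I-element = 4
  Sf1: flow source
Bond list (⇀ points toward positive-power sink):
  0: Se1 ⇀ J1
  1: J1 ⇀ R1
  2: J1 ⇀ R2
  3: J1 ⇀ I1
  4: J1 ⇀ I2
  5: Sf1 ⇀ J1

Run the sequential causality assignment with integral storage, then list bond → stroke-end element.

bond 0 stroke at J1  (Se1: effort source, stroke at far end)
bond 5 stroke at Sf1  (Sf1: flow source, stroke at near end)
bond 1 stroke at R1  (J1: bond 0 brought effort, rest push out)
bond 2 stroke at R2  (common-e at J1 fixed by 0)
bond 3 stroke at I1  (common-e at J1 fixed by 0)
bond 4 stroke at I2  (common-e at J1 fixed by 0)

bond 0 →J1
bond 1 →R1
bond 2 →R2
bond 3 →I1
bond 4 →I2
bond 5 →Sf1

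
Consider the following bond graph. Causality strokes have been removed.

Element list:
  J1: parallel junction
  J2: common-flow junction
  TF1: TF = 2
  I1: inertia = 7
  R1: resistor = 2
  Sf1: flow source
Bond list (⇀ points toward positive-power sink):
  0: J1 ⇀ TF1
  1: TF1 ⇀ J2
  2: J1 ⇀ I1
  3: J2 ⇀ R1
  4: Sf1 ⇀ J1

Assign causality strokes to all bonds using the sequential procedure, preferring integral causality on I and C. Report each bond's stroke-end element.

β0 stroke at J1
β1 stroke at TF1
β2 stroke at I1
β3 stroke at J2
β4 stroke at Sf1

#4 |Sf1  (Sf1 (Sf) sets flow on bond)
#2 |I1  (I1 outputs flow p/I1)
#0 |J1  (J1 needs exactly one e-in)
#1 |TF1  (TF1: transformer flips bond 0)
#3 |J2  (J2 flow already set via bond 1)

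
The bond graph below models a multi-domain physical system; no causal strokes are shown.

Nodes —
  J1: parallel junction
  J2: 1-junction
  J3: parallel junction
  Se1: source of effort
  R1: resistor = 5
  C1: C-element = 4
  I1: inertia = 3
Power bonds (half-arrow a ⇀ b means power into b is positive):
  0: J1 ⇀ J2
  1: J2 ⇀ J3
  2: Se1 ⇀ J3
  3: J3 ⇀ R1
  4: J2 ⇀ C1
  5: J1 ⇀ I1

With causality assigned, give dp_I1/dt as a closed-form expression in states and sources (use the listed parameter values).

bond 2 |J3  (Se1: effort source, stroke at far end)
bond 1 |J2  (common-e at J3 fixed by 2)
bond 3 |R1  (J3 effort already set via bond 2)
bond 4 |J2  (C1: C, integral causality)
bond 0 |J1  (closing 1-jn rule on J2)
bond 5 |I1  (J1: bond 0 brought effort, rest push out)

dp_I1/dt = E_Se1 + q_C1/4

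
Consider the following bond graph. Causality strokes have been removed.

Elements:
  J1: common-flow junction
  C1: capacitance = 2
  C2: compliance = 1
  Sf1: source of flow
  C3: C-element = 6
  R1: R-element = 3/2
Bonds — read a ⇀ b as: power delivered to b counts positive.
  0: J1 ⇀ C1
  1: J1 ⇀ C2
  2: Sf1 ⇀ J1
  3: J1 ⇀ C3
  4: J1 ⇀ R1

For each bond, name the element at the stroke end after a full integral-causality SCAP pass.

b2 →Sf1  (source Sf1 imposes f)
b0 →J1  (common-f at J1 fixed by 2)
b1 →J1  (common-f at J1 fixed by 2)
b3 →J1  (1-jn J1 has f-setter on 2)
b4 →J1  (J1 flow already set via bond 2)

#0 stroke→J1
#1 stroke→J1
#2 stroke→Sf1
#3 stroke→J1
#4 stroke→J1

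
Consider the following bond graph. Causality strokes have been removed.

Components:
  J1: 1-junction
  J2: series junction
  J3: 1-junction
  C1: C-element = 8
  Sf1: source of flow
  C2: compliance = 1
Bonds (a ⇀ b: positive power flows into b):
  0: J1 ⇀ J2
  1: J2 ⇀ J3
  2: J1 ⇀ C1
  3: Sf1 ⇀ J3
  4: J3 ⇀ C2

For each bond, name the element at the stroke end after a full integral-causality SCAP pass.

#3 |Sf1  (Sf1 fixes flow; stroke at Sf1)
#1 |J3  (J3 flow already set via bond 3)
#4 |J3  (J3: bond 3 brought flow, rest push out)
#0 |J2  (J2 flow already set via bond 1)
#2 |J1  (common-f at J1 fixed by 0)

#0 →J2
#1 →J3
#2 →J1
#3 →Sf1
#4 →J3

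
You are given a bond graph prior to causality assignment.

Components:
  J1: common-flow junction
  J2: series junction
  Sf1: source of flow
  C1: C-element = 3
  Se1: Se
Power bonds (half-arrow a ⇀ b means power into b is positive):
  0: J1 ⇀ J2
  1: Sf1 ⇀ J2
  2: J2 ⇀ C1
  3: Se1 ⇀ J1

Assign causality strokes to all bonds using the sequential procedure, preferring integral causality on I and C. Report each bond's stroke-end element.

b0 stroke at J2
b1 stroke at Sf1
b2 stroke at J2
b3 stroke at J1

bond 1 |Sf1  (source Sf1 imposes f)
bond 3 |J1  (Se1 (Se) sets effort on bond)
bond 0 |J2  (closing 1-jn rule on J1)
bond 2 |J2  (J2 flow already set via bond 1)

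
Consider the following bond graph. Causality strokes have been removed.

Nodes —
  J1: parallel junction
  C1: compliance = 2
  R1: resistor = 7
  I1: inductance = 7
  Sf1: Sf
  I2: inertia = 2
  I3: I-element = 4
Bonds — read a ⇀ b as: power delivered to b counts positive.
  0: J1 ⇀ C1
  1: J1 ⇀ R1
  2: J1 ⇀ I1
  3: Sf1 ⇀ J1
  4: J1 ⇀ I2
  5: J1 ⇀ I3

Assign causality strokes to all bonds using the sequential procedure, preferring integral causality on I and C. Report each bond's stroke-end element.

bond 3 →Sf1  (source Sf1 imposes f)
bond 0 →J1  (C1 outputs effort q/C1)
bond 1 →R1  (common-e at J1 fixed by 0)
bond 2 →I1  (J1 effort already set via bond 0)
bond 4 →I2  (J1 effort already set via bond 0)
bond 5 →I3  (0-jn J1 has e-setter on 0)

bond 0 stroke→J1
bond 1 stroke→R1
bond 2 stroke→I1
bond 3 stroke→Sf1
bond 4 stroke→I2
bond 5 stroke→I3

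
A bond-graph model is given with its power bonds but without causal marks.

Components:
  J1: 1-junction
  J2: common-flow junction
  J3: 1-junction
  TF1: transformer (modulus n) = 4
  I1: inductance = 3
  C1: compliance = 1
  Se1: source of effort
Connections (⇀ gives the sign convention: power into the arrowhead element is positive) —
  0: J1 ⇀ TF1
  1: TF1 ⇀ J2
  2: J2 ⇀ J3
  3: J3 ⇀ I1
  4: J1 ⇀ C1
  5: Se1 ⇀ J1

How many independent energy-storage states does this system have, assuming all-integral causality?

b5 stroke→J1  (source Se1 imposes e)
b3 stroke→I1  (prefer integral on I1)
b2 stroke→J3  (J3: bond 3 brought flow, rest push out)
b1 stroke→J2  (J2 flow already set via bond 2)
b0 stroke→TF1  (TF TF1: opposite of bond 1)
b4 stroke→J1  (1-jn J1 has f-setter on 0)

2  (C1, I1 all integral)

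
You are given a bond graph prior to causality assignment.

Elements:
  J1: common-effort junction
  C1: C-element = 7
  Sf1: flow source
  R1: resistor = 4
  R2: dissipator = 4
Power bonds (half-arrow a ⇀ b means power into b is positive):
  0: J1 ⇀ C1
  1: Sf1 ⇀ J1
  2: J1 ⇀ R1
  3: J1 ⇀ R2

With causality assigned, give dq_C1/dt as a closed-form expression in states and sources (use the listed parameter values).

bond 1 |Sf1  (Sf1 fixes flow; stroke at Sf1)
bond 0 |J1  (C1 integral (e out))
bond 2 |R1  (common-e at J1 fixed by 0)
bond 3 |R2  (common-e at J1 fixed by 0)

dq_C1/dt = F_Sf1 - q_C1/14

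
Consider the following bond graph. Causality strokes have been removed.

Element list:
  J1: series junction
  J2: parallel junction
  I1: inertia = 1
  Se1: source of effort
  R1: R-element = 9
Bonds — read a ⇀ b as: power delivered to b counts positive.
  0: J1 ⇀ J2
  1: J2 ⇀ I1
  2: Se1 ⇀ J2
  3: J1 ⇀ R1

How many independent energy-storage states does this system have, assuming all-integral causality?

1  (I1 all integral)

β2 stroke at J2  (Se1: effort source, stroke at far end)
β0 stroke at J1  (common-e at J2 fixed by 2)
β1 stroke at I1  (common-e at J2 fixed by 2)
β3 stroke at R1  (closing 1-jn rule on J1)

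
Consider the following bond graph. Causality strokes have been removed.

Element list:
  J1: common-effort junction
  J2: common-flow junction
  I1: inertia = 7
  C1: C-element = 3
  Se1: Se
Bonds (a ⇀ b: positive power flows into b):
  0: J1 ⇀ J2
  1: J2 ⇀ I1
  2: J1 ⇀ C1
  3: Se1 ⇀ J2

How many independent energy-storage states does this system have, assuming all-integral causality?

2  (C1, I1 all integral)

#3 |J2  (Se1 (Se) sets effort on bond)
#1 |I1  (I1 integral (f out))
#0 |J2  (1-jn J2 has f-setter on 1)
#2 |J1  (J1: last free bond brings effort in)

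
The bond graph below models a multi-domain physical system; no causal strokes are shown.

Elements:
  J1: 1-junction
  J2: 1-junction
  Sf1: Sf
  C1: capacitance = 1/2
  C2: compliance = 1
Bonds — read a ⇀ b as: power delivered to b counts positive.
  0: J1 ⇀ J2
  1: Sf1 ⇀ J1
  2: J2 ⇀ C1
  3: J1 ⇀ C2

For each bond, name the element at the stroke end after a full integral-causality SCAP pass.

β0 stroke→J1
β1 stroke→Sf1
β2 stroke→J2
β3 stroke→J1

bond 1 stroke→Sf1  (Sf1 fixes flow; stroke at Sf1)
bond 0 stroke→J1  (1-jn J1 has f-setter on 1)
bond 3 stroke→J1  (common-f at J1 fixed by 1)
bond 2 stroke→J2  (common-f at J2 fixed by 0)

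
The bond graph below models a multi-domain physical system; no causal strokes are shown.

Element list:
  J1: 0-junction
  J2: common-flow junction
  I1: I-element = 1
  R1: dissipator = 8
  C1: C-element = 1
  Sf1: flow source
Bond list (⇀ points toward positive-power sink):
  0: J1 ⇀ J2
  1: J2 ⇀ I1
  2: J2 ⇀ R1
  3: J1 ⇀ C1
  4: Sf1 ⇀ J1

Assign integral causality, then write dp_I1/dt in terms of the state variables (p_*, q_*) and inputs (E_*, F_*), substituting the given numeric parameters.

dp_I1/dt = -8*p_I1 + q_C1

bond 4 →Sf1  (Sf1: flow source, stroke at near end)
bond 1 →I1  (I1: I, integral causality)
bond 0 →J2  (common-f at J2 fixed by 1)
bond 2 →J2  (common-f at J2 fixed by 1)
bond 3 →J1  (closing 0-jn rule on J1)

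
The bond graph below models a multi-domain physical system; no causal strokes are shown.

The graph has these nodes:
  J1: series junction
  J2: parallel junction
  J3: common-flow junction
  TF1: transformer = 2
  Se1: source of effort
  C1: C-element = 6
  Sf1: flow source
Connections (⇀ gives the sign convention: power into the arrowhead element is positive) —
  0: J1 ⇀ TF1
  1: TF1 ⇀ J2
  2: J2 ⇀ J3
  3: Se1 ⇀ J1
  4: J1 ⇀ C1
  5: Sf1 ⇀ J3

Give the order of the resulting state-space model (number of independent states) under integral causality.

1  (C1 all integral)

#3 |J1  (Se1 fixes effort; stroke away)
#5 |Sf1  (Sf1 (Sf) sets flow on bond)
#2 |J3  (J3 flow already set via bond 5)
#1 |J2  (J2 needs exactly one e-in)
#0 |TF1  (TF TF1: opposite of bond 1)
#4 |J1  (1-jn J1 has f-setter on 0)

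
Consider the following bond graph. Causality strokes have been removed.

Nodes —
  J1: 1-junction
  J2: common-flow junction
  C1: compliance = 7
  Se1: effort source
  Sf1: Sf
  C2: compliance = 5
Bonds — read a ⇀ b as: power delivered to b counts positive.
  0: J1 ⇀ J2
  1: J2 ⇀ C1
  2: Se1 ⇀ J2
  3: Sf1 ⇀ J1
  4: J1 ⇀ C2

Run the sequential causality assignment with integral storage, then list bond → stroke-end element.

bond 0 |J1
bond 1 |J2
bond 2 |J2
bond 3 |Sf1
bond 4 |J1

β2 |J2  (Se1: effort source, stroke at far end)
β3 |Sf1  (Sf1: flow source, stroke at near end)
β0 |J1  (J1: bond 3 brought flow, rest push out)
β4 |J1  (common-f at J1 fixed by 3)
β1 |J2  (1-jn J2 has f-setter on 0)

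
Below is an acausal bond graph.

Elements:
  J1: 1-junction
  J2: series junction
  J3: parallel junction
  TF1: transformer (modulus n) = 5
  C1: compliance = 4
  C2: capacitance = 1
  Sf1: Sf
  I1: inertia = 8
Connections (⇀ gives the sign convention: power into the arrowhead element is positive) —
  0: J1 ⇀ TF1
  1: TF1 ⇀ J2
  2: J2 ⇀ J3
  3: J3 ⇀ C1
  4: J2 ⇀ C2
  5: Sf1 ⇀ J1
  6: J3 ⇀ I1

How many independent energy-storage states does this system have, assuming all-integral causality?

3  (C1, C2, I1 all integral)

#5 |Sf1  (Sf1 fixes flow; stroke at Sf1)
#0 |J1  (J1 flow already set via bond 5)
#1 |TF1  (through TF1, causality passes straight; one stroke at TF1)
#2 |J2  (J2 flow already set via bond 1)
#4 |J2  (1-jn J2 has f-setter on 1)
#3 |J3  (C1 outputs effort q/C1)
#6 |I1  (0-jn J3 has e-setter on 3)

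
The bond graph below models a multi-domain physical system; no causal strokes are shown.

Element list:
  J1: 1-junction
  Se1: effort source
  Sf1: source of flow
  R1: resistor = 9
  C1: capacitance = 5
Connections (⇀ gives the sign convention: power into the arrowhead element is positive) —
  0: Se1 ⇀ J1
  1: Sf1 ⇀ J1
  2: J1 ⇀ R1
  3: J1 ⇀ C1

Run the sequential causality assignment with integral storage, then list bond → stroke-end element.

bond 0 stroke at J1  (source Se1 imposes e)
bond 1 stroke at Sf1  (Sf1: flow source, stroke at near end)
bond 2 stroke at J1  (J1: bond 1 brought flow, rest push out)
bond 3 stroke at J1  (J1 flow already set via bond 1)

#0 stroke→J1
#1 stroke→Sf1
#2 stroke→J1
#3 stroke→J1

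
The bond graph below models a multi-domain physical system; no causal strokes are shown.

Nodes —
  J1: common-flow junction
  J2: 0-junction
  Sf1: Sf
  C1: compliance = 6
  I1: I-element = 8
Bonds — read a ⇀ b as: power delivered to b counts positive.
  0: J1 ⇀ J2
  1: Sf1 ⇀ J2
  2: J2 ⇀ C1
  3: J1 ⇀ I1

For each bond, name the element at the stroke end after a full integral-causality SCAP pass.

β0 |J1
β1 |Sf1
β2 |J2
β3 |I1

bond 1 →Sf1  (Sf1 (Sf) sets flow on bond)
bond 2 →J2  (prefer integral on C1)
bond 0 →J1  (J2: bond 2 brought effort, rest push out)
bond 3 →I1  (J1 needs exactly one f-in)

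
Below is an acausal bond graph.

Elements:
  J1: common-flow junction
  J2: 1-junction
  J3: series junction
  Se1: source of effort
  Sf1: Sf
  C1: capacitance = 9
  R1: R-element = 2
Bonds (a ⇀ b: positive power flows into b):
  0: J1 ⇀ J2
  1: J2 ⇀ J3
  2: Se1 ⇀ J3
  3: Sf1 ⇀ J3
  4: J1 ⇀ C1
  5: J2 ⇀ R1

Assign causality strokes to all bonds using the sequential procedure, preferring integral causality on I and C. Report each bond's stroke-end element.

b2 stroke at J3  (Se1: effort source, stroke at far end)
b3 stroke at Sf1  (source Sf1 imposes f)
b1 stroke at J3  (common-f at J3 fixed by 3)
b0 stroke at J2  (1-jn J2 has f-setter on 1)
b5 stroke at J2  (1-jn J2 has f-setter on 1)
b4 stroke at J1  (1-jn J1 has f-setter on 0)

#0 stroke→J2
#1 stroke→J3
#2 stroke→J3
#3 stroke→Sf1
#4 stroke→J1
#5 stroke→J2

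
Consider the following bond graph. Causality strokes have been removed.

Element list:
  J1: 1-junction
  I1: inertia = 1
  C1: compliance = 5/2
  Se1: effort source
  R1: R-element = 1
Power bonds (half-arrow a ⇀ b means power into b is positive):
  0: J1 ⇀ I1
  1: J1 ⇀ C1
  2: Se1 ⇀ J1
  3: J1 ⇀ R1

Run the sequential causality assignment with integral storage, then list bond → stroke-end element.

β0 stroke→I1
β1 stroke→J1
β2 stroke→J1
β3 stroke→J1

#2 →J1  (source Se1 imposes e)
#0 →I1  (prefer integral on I1)
#1 →J1  (J1: bond 0 brought flow, rest push out)
#3 →J1  (J1 flow already set via bond 0)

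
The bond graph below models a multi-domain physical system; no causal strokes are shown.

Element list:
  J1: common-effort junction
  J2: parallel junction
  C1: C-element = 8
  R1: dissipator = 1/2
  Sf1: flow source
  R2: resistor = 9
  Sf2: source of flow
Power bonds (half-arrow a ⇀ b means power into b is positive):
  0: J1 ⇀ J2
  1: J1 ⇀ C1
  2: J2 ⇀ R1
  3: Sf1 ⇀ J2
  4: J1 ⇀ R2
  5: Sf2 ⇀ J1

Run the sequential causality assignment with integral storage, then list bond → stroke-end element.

β0 →J2
β1 →J1
β2 →R1
β3 →Sf1
β4 →R2
β5 →Sf2

bond 3 →Sf1  (Sf1 fixes flow; stroke at Sf1)
bond 5 →Sf2  (Sf2 (Sf) sets flow on bond)
bond 1 →J1  (C1: C, integral causality)
bond 0 →J2  (J1: bond 1 brought effort, rest push out)
bond 4 →R2  (common-e at J1 fixed by 1)
bond 2 →R1  (J2: bond 0 brought effort, rest push out)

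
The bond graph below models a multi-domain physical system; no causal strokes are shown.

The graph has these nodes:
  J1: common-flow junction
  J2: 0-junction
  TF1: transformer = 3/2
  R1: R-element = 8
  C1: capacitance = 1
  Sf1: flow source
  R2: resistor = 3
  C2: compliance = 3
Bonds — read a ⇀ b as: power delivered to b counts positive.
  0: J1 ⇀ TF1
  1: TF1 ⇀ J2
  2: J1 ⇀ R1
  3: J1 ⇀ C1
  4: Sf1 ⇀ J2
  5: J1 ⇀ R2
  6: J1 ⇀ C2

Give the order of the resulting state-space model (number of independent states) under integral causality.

β4 stroke at Sf1  (source Sf1 imposes f)
β1 stroke at J2  (only one effort-in slot at J2)
β0 stroke at TF1  (through TF1, causality passes straight; one stroke at TF1)
β2 stroke at J1  (J1 flow already set via bond 0)
β3 stroke at J1  (J1 flow already set via bond 0)
β5 stroke at J1  (1-jn J1 has f-setter on 0)
β6 stroke at J1  (J1: bond 0 brought flow, rest push out)

2  (C1, C2 all integral)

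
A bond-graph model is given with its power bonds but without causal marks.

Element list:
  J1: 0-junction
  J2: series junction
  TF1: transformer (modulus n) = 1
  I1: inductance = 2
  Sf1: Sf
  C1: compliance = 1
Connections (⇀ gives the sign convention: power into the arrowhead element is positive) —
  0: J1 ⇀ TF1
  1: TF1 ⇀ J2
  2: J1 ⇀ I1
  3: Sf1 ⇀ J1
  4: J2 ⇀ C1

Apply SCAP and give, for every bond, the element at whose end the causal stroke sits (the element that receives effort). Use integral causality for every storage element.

b3 stroke at Sf1  (source Sf1 imposes f)
b2 stroke at I1  (I1 outputs flow p/I1)
b0 stroke at J1  (J1: last free bond brings effort in)
b1 stroke at TF1  (TF1: transformer flips bond 0)
b4 stroke at J2  (common-f at J2 fixed by 1)

β0 |J1
β1 |TF1
β2 |I1
β3 |Sf1
β4 |J2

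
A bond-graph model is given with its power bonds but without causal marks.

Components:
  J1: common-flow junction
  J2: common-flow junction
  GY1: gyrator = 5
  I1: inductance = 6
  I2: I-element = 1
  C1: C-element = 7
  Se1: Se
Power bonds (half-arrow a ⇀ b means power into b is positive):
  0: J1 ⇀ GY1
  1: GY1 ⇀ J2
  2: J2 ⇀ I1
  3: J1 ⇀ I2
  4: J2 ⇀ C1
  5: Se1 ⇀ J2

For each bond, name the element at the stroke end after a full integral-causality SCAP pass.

bond 5 stroke→J2  (Se1 fixes effort; stroke away)
bond 2 stroke→I1  (I1 outputs flow p/I1)
bond 1 stroke→J2  (J2: bond 2 brought flow, rest push out)
bond 4 stroke→J2  (common-f at J2 fixed by 2)
bond 0 stroke→J1  (through GY1, causality inverts; strokes same side of GY1)
bond 3 stroke→I2  (only one flow-in slot at J1)

#0 |J1
#1 |J2
#2 |I1
#3 |I2
#4 |J2
#5 |J2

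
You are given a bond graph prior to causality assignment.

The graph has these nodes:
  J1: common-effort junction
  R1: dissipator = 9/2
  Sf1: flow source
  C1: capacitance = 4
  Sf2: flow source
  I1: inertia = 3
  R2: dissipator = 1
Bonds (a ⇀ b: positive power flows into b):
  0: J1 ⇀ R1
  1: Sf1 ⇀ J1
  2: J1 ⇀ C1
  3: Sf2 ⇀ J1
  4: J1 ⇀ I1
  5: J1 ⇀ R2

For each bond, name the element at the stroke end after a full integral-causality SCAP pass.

b1 →Sf1  (Sf1 (Sf) sets flow on bond)
b3 →Sf2  (Sf2 (Sf) sets flow on bond)
b2 →J1  (C1 integral (e out))
b0 →R1  (J1: bond 2 brought effort, rest push out)
b4 →I1  (0-jn J1 has e-setter on 2)
b5 →R2  (0-jn J1 has e-setter on 2)

b0 stroke at R1
b1 stroke at Sf1
b2 stroke at J1
b3 stroke at Sf2
b4 stroke at I1
b5 stroke at R2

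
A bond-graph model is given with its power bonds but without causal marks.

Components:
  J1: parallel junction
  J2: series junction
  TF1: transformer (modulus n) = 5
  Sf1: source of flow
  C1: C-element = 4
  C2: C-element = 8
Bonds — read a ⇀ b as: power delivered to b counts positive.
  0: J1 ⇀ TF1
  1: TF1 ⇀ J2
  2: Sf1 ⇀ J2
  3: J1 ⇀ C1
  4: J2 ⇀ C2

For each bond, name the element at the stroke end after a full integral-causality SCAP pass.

b0 stroke at TF1
b1 stroke at J2
b2 stroke at Sf1
b3 stroke at J1
b4 stroke at J2

b2 |Sf1  (Sf1 (Sf) sets flow on bond)
b1 |J2  (J2: bond 2 brought flow, rest push out)
b4 |J2  (J2: bond 2 brought flow, rest push out)
b0 |TF1  (TF1: transformer flips bond 1)
b3 |J1  (only one effort-in slot at J1)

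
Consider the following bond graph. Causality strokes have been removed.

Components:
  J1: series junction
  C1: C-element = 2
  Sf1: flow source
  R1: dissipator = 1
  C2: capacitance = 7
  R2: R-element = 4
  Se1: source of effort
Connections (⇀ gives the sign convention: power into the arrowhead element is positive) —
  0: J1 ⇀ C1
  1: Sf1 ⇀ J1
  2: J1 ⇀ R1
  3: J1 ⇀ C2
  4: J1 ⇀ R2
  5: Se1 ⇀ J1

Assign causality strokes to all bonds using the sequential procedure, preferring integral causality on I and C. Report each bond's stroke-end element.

b1 stroke at Sf1  (source Sf1 imposes f)
b5 stroke at J1  (Se1: effort source, stroke at far end)
b0 stroke at J1  (J1 flow already set via bond 1)
b2 stroke at J1  (J1: bond 1 brought flow, rest push out)
b3 stroke at J1  (J1 flow already set via bond 1)
b4 stroke at J1  (J1 flow already set via bond 1)

#0 |J1
#1 |Sf1
#2 |J1
#3 |J1
#4 |J1
#5 |J1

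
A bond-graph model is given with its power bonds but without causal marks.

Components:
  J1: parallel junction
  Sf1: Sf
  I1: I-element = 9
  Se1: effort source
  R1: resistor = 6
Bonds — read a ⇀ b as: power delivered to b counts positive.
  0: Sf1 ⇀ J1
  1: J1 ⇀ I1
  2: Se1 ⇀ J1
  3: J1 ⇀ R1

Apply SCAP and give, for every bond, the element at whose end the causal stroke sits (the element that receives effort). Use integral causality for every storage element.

#0 →Sf1
#1 →I1
#2 →J1
#3 →R1

β0 →Sf1  (Sf1 fixes flow; stroke at Sf1)
β2 →J1  (Se1: effort source, stroke at far end)
β1 →I1  (common-e at J1 fixed by 2)
β3 →R1  (J1 effort already set via bond 2)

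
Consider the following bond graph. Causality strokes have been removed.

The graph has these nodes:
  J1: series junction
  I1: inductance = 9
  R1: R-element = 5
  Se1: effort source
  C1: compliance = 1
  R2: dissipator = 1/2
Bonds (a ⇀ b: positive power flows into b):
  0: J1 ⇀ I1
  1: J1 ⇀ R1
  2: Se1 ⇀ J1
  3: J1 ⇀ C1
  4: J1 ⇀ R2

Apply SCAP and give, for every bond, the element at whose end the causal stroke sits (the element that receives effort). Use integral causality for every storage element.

bond 0 |I1
bond 1 |J1
bond 2 |J1
bond 3 |J1
bond 4 |J1

bond 2 stroke→J1  (Se1: effort source, stroke at far end)
bond 0 stroke→I1  (prefer integral on I1)
bond 1 stroke→J1  (J1 flow already set via bond 0)
bond 3 stroke→J1  (J1: bond 0 brought flow, rest push out)
bond 4 stroke→J1  (J1: bond 0 brought flow, rest push out)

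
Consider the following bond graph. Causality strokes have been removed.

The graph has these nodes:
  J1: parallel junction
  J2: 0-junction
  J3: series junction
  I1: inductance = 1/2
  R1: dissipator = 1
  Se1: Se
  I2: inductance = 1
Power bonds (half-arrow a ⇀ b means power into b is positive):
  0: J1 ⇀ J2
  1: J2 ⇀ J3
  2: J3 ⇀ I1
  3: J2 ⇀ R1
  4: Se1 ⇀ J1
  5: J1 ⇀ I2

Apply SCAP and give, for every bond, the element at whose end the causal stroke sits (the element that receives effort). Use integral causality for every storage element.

β4 |J1  (Se1 (Se) sets effort on bond)
β0 |J2  (common-e at J1 fixed by 4)
β5 |I2  (J1: bond 4 brought effort, rest push out)
β1 |J3  (J2: bond 0 brought effort, rest push out)
β3 |R1  (J2: bond 0 brought effort, rest push out)
β2 |I1  (J3: last free bond brings flow in)

bond 0 →J2
bond 1 →J3
bond 2 →I1
bond 3 →R1
bond 4 →J1
bond 5 →I2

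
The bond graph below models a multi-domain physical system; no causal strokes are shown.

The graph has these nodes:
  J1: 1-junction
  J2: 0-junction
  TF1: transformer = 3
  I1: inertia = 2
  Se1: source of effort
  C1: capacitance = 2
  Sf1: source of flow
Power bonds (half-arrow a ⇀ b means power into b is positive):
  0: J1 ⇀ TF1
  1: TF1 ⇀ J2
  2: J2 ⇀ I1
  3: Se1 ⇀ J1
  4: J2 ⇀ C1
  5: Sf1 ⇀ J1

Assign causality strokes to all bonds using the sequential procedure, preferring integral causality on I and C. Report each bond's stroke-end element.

#0 →J1
#1 →TF1
#2 →I1
#3 →J1
#4 →J2
#5 →Sf1

bond 3 |J1  (Se1 fixes effort; stroke away)
bond 5 |Sf1  (source Sf1 imposes f)
bond 0 |J1  (common-f at J1 fixed by 5)
bond 1 |TF1  (TF1: transformer flips bond 0)
bond 2 |I1  (I1 integral (f out))
bond 4 |J2  (J2 needs exactly one e-in)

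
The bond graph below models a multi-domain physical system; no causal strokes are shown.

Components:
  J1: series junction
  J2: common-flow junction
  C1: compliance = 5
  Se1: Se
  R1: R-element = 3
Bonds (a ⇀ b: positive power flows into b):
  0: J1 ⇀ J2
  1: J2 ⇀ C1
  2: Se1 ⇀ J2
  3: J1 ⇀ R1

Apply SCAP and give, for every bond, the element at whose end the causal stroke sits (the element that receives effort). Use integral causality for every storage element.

b2 |J2  (Se1 fixes effort; stroke away)
b1 |J2  (prefer integral on C1)
b0 |J1  (only one flow-in slot at J2)
b3 |R1  (J1 needs exactly one f-in)

b0 stroke→J1
b1 stroke→J2
b2 stroke→J2
b3 stroke→R1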